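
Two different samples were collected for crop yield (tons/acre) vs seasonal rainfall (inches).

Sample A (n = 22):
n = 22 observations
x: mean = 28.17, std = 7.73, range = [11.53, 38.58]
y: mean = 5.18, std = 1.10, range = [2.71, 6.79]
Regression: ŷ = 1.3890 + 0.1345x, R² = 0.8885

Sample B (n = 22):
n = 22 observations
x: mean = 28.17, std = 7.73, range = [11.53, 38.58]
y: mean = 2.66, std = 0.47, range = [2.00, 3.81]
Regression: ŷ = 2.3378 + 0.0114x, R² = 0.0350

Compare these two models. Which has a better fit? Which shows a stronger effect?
Model A has the better fit (R² = 0.8885 vs 0.0350). Model A shows the stronger effect (|β₁| = 0.1345 vs 0.0114).

Model Comparison:

Which explains more variance? (R²)
- Model A: R² = 0.8885 → 88.85% of variance in crop yield explained
- Model B: R² = 0.0350 → 3.50% of variance in crop yield explained
- 0.8885 > 0.0350 → Model A has the better fit

Strength of effect — compare |β₁|:
- Model A: β₁ = 0.1345 → predicted crop yield rises 0.1345 tons/acre per additional inch of rainfall
- Model B: β₁ = 0.0114 → predicted crop yield rises 0.0114 tons/acre per additional inch of rainfall
- |0.1345| > |0.0114| → Model A shows the stronger marginal effect

Notes:
- A steeper slope doesn't make a better model if the scatter around the line is large.
- The two samples could reflect different populations, time periods, or measurement quality.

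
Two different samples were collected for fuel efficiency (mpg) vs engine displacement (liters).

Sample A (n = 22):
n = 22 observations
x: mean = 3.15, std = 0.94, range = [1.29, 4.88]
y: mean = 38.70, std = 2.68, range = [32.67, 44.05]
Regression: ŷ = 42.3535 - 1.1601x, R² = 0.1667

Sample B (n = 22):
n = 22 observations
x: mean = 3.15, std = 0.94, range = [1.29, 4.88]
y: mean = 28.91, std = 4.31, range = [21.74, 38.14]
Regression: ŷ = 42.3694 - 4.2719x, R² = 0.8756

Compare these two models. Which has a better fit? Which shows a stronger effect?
Model B has the better fit (R² = 0.8756 vs 0.1667). Model B shows the stronger effect (|β₁| = 4.2719 vs 1.1601).

Model Comparison:

Fit — compare R²:
- Model A: R² = 0.1667 → 16.67% of variance in fuel efficiency explained
- Model B: R² = 0.8756 → 87.56% of variance in fuel efficiency explained
- 0.8756 > 0.1667 → Model B has the better fit

Strength of effect — compare |β₁|:
- Model A: β₁ = -1.1601 → predicted fuel efficiency falls 1.1601 mpg per additional liter of engine displacement
- Model B: β₁ = -4.2719 → predicted fuel efficiency falls 4.2719 mpg per additional liter of engine displacement
- |-1.1601| < |-4.2719| → Model B shows the stronger marginal effect

Note: A better fit (higher R²) doesn't necessarily mean a more important relationship.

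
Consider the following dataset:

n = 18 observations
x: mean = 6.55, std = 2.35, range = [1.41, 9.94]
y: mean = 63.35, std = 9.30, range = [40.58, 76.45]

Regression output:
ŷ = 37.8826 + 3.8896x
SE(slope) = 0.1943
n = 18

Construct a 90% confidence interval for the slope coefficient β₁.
The 90% CI for β₁ is (3.5504, 4.2288)

Confidence interval for the slope:

The 90% CI for β₁ is: β̂₁ ± t*(α/2, n-2) × SE(β̂₁)

Step 1: Find critical t-value
- Confidence level = 0.9
- Degrees of freedom = n - 2 = 18 - 2 = 16
- t*(α/2, 16) = 1.7459

Step 2: Calculate margin of error
Margin = 1.7459 × 0.1943 = 0.3392

Step 3: Construct interval
CI = 3.8896 ± 0.3392
CI = (3.5504, 4.2288)

Interpretation: intervals built this way capture the true β₁ in 90% of repeated samples; here the plausible range for the per-unit effect of x on y is 3.5504 to 4.2288.
Since 0 is outside the interval, a two-sided test at α = 0.10 would reject H₀: β₁ = 0.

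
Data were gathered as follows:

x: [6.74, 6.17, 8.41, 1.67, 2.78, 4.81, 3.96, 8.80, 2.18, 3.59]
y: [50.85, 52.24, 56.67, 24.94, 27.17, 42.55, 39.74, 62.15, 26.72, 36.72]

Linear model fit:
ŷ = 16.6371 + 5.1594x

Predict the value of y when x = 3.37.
ŷ = 34.0243

Plug x = 3.37 into the fitted line:

ŷ = 16.6371 + 5.1594 × 3.37
ŷ = 16.6371 + 17.3872
ŷ = 34.0243

This is a point prediction; actual observations scatter around it by roughly the residual standard deviation.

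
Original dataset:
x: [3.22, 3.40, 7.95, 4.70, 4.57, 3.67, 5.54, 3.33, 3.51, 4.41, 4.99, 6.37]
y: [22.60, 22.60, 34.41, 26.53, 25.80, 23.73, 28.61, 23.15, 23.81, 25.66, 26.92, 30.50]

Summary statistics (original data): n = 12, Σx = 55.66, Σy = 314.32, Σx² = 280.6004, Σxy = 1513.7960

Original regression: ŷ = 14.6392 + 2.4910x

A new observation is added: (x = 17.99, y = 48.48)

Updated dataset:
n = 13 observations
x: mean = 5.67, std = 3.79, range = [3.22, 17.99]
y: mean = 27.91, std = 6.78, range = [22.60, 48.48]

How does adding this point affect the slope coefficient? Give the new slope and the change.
New slope β₁ = 1.7678 versus 2.4910 before: a change of -0.7232 (-29.0%).

The new point has HIGH LEVERAGE: x = 17.99 is far from the original mean x̄ = 55.66/12 ≈ 4.64 (original range [3.22, 7.95]).

Step 1: Update the sums with the new point (n goes from 12 to 13)
Σx  = 55.66 + 17.99 = 73.65
Σy  = 314.32 + 48.48 = 362.80
Σx² = 280.6004 + 17.99² = 280.6004 + 323.6401 = 604.2405
Σxy = 1513.7960 + 17.99×48.48 = 1513.7960 + 872.1552 = 2385.9512

Step 2: Recompute the slope with b₁ = (nΣxy − ΣxΣy) / (nΣx² − (Σx)²)
Numerator   = 13×2385.9512 − 73.65×362.80 = 31017.3656 − 26720.2200 = 4297.1456
Denominator = 13×604.2405 − 73.65² = 7855.1265 − 5424.3225 = 2430.8040
b₁(new) = 4297.1456 / 2430.8040 = 1.7678

(Same formula on the original sums: (12×1513.7960 − 55.66×314.32) / (12×280.6004 − 55.66²) = 670.5008 / 269.1692 = 2.4910, matching the given fit.)

Step 3: Change in slope
Δβ₁ = 1.7678 − 2.4910 = -0.7232
Relative change = -0.7232 / 2.4910 × 100% = -29.0%
→ the slope decreases when the point is added.

Because the point sits below the extension of the original line at a high-leverage x, it tilts the fit down.
In practice: investigate whether it comes from the same population as the rest of the sample.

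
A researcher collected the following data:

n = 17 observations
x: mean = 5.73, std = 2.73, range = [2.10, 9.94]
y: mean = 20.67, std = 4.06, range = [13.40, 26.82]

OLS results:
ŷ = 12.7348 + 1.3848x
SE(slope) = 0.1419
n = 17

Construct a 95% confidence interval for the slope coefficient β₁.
The 95% CI for β₁ is (1.0824, 1.6872)

Confidence interval for the slope:

The 95% CI for β₁ is: β̂₁ ± t*(α/2, n-2) × SE(β̂₁)

Step 1: Find critical t-value
- Confidence level = 0.95
- Degrees of freedom = n - 2 = 17 - 2 = 15
- t*(α/2, 15) = 2.1314

Step 2: Calculate margin of error
Margin = 2.1314 × 0.1419 = 0.3024

Step 3: Construct interval
CI = 1.3848 ± 0.3024
CI = (1.0824, 1.6872)

Interpretation: each one-unit increase in x is associated with a change in mean y of between 1.0824 and 1.6872, with 95% confidence.
Both endpoints are positive, so the data support a genuinely positive slope at this confidence level.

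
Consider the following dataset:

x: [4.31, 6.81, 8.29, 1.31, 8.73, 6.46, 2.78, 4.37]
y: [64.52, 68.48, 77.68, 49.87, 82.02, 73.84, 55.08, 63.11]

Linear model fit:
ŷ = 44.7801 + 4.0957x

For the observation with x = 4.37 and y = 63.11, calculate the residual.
Residual = 0.4317

The residual is the difference between the actual value and the predicted value:

Residual = y - ŷ

Step 1: Calculate predicted value
ŷ = 44.7801 + 4.0957 × 4.37
ŷ = 62.6783

Step 2: Calculate residual
Residual = 63.11 - 62.6783
Residual = 0.4317

Interpretation: the model underestimates the actual value by 0.4317 at this point (positive residual → observation lies above the fitted line).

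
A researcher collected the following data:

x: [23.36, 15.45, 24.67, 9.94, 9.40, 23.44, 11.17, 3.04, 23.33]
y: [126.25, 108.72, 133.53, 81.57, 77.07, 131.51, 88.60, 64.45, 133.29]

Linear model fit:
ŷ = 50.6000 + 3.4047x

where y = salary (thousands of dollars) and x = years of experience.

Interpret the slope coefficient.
On average, salary is about 3.4047 thousand dollars higher for every extra year of experience.

The slope coefficient β₁ = 3.4047 represents the marginal effect of experience on salary.

Interpretation:
- Experience up by 1 year → predicted salary increases by 3.4047 thousand dollars
- This is a linear approximation: the same per-unit change is assumed across the whole observed x range
- The slope describes association in these data, not necessarily a causal effect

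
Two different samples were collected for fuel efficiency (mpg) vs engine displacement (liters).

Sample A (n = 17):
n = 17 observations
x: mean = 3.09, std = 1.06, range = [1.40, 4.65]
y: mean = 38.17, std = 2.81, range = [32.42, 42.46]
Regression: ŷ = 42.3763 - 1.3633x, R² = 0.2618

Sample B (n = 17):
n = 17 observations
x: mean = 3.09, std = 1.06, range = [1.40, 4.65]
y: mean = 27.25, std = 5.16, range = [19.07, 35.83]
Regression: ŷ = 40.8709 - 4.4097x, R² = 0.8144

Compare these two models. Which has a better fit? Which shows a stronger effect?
Model B has the better fit (R² = 0.8144 vs 0.2618). Model B shows the stronger effect (|β₁| = 4.4097 vs 1.3633).

Model Comparison:

Goodness of fit (R²):
- Model A: R² = 0.2618 → 26.18% of variance in fuel efficiency explained
- Model B: R² = 0.8144 → 81.44% of variance in fuel efficiency explained
- 0.8144 > 0.2618 → Model B has the better fit

Strength of effect — compare |β₁|:
- Model A: β₁ = -1.3633 → predicted fuel efficiency falls 1.3633 mpg per additional liter of engine displacement
- Model B: β₁ = -4.4097 → predicted fuel efficiency falls 4.4097 mpg per additional liter of engine displacement
- |-1.3633| < |-4.4097| → Model B shows the stronger marginal effect

Note: A steeper slope doesn't make a better model if the scatter around the line is large.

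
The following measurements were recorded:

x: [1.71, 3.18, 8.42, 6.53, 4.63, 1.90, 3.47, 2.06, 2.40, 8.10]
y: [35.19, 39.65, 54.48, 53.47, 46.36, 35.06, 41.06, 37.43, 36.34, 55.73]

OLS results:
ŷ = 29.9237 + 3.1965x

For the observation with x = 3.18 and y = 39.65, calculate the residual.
Residual = -0.4386

The residual is the difference between the actual value and the predicted value:

Residual = y - ŷ

Step 1: Calculate predicted value
ŷ = 29.9237 + 3.1965 × 3.18
ŷ = 40.0886

Step 2: Calculate residual
Residual = 39.65 - 40.0886
Residual = -0.4386

Interpretation: the model overestimates the actual value by 0.4386 at this point (negative residual → observation lies below the fitted line).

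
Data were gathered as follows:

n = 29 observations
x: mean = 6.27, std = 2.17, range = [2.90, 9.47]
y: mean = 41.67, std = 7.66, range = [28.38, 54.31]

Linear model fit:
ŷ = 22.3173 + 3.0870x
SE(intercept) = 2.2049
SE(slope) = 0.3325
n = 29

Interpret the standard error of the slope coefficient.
The slope 3.0870 is pinned down to within about ±0.3325 (one SE) by these data — relative uncertainty 10.8%, i.e. precise.

SE(β̂₁) = s / √Sxx, where s is the residual standard deviation and Sxx = Σ(x − x̄)². It is the yardstick for how far β̂₁ = 3.0870 could plausibly be from the true slope.

Relative precision:
- SE / |β̂₁| = 0.3325 / 3.0870 = 10.8%
- Rule of thumb (under 20%: precise; 20% to under 50%: moderately precise; 50% or more: imprecise) → precise

Link to the t-test: t = β̂₁ / SE(β̂₁) = 3.0870 / 0.3325 = 9.2842, the statistic for H₀: β₁ = 0.

What drives SE(β̂₁): more residual scatter → larger SE.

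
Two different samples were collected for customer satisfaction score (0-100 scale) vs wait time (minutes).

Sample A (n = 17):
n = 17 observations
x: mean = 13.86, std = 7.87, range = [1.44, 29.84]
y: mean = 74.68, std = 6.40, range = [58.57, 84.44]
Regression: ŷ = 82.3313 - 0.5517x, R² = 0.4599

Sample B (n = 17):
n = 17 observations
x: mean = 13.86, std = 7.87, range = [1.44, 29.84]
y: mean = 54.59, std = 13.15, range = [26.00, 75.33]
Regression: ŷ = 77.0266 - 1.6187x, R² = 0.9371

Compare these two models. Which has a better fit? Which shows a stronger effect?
Model B has the better fit (R² = 0.9371 vs 0.4599). Model B shows the stronger effect (|β₁| = 1.6187 vs 0.5517).

Model Comparison:

Goodness of fit (R²):
- Model A: R² = 0.4599 → 45.99% of variance in satisfaction score explained
- Model B: R² = 0.9371 → 93.71% of variance in satisfaction score explained
- 0.9371 > 0.4599 → Model B has the better fit

Effect size (slope magnitude):
- Model A: β₁ = -0.5517 → predicted satisfaction score falls 0.5517 points per additional minute of wait time
- Model B: β₁ = -1.6187 → predicted satisfaction score falls 1.6187 points per additional minute of wait time
- |-0.5517| < |-1.6187| → Model B shows the stronger marginal effect

Notes:
- A steeper slope doesn't make a better model if the scatter around the line is large.
- A better fit (higher R²) doesn't necessarily mean a more important relationship.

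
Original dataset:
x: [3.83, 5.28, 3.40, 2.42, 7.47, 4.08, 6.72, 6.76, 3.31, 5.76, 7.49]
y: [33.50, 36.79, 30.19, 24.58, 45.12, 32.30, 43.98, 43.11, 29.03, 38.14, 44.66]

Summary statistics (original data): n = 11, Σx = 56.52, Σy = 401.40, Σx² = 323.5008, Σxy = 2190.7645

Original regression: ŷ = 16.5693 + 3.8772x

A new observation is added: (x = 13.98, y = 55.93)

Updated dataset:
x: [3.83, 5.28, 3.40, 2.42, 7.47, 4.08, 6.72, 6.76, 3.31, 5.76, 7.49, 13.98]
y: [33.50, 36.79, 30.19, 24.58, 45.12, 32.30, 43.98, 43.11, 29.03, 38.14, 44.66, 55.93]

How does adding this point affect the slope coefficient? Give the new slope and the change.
Adding the point moves β₁ from 3.8772 to 2.7288, i.e. it decreases by 1.1484 (-29.6%).

The new point has HIGH LEVERAGE: x = 13.98 is far from the original mean x̄ = 56.52/11 ≈ 5.14 (original range [2.42, 7.49]).

Step 1: Update the sums with the new point (n goes from 11 to 12)
Σx  = 56.52 + 13.98 = 70.50
Σy  = 401.40 + 55.93 = 457.33
Σx² = 323.5008 + 13.98² = 323.5008 + 195.4404 = 518.9412
Σxy = 2190.7645 + 13.98×55.93 = 2190.7645 + 781.9014 = 2972.6659

Step 2: Recompute the slope with b₁ = (nΣxy − ΣxΣy) / (nΣx² − (Σx)²)
Numerator   = 12×2972.6659 − 70.50×457.33 = 35671.9908 − 32241.7650 = 3430.2258
Denominator = 12×518.9412 − 70.50² = 6227.2944 − 4970.2500 = 1257.0444
b₁(new) = 3430.2258 / 1257.0444 = 2.7288

(Same formula on the original sums: (11×2190.7645 − 56.52×401.40) / (11×323.5008 − 56.52²) = 1411.2815 / 363.9984 = 3.8772, matching the given fit.)

Step 3: Change in slope
Δβ₁ = 2.7288 − 3.8772 = -1.1484
Relative change = -1.1484 / 3.8772 × 100% = -29.6%
→ the slope decreases when the point is added.

A high-leverage point only changes the slope if it is off the original line; here y = 55.93 is below the original trend, so the slope decreases.
In practice: refit with and without it and report both if conclusions differ; check such a point for data-entry or measurement error.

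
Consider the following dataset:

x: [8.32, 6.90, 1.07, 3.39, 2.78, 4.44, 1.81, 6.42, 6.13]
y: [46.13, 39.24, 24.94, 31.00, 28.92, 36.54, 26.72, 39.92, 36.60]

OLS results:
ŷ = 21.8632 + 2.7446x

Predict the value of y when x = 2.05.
ŷ = 27.4896

x = 2.05 lies inside the observed range [1.07, 8.32], so the fitted equation applies directly:

ŷ = 21.8632 + 2.7446 × 2.05
ŷ = 21.8632 + 5.6264
ŷ = 27.4896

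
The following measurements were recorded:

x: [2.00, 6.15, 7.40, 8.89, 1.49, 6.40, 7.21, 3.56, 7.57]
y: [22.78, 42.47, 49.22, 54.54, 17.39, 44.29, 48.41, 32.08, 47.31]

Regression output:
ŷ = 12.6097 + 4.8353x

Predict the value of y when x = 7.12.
ŷ = 47.0370

Plug x = 7.12 into the fitted line:

ŷ = 12.6097 + 4.8353 × 7.12
ŷ = 12.6097 + 34.4273
ŷ = 47.0370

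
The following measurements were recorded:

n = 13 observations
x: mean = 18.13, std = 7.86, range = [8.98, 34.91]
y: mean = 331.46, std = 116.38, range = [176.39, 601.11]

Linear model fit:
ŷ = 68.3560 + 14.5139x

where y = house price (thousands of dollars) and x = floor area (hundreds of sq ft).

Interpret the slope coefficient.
On average, house price is about 14.5139 thousand dollars higher for every extra hundred sq ft of floor area.

The slope coefficient β₁ = 14.5139 represents the marginal effect of floor area on house price.

Interpretation:
- Floor area up by 1 hundred sq ft → predicted house price increases by 14.5139 thousand dollars
- The effect is assumed constant over the observed range of x (linearity)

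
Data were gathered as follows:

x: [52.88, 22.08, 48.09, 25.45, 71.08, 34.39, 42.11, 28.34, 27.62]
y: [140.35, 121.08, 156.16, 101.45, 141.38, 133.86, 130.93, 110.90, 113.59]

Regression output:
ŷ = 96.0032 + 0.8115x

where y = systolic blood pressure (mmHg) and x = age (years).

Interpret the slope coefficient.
An increase of one year in age is associated with a 0.8115 mmHg increase in predicted blood pressure.

The slope β₁ = 0.8115 gives the rate at which the fitted blood pressure changes with age.

Interpretation:
- Age up by 1 year → predicted blood pressure increases by 0.8115 mmHg
- This is a linear approximation: the same per-unit change is assumed across the whole observed x range

The intercept β₀ = 96.0032 is the predicted blood pressure when age = 0; since the smallest observed x is 22.08, this is an extrapolation and mainly anchors the line.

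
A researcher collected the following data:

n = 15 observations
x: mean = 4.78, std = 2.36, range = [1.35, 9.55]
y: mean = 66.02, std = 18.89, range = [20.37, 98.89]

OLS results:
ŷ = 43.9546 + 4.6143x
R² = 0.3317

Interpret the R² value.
The model explains 33.17% of the variance in y (R² = 0.3317), leaving 66.83% unexplained; the fit is moderate.

R² = 1 − SS_res/SS_tot compares the residual scatter to the total scatter of y about its mean.

Here R² = 0.3317:
- Explained: 33.17% of the variation in y
- Unexplained (residual): 100% − 33.17% = 66.83%
- Rule of thumb (below 0.3 weak; 0.3 to below 0.7 moderate; 0.7 and above strong) → moderate

Note: R² never decreases when predictors are added, so it should not be used alone to compare models of different size.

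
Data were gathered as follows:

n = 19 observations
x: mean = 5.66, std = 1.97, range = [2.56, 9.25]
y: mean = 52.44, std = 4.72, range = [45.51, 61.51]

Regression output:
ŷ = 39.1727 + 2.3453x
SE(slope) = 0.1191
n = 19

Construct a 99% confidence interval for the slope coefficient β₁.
The 99% CI for β₁ is (2.0001, 2.6905)

Confidence interval for the slope:

The 99% CI for β₁ is: β̂₁ ± t*(α/2, n-2) × SE(β̂₁)

Step 1: Find critical t-value
- Confidence level = 0.99
- Degrees of freedom = n - 2 = 19 - 2 = 17
- t*(α/2, 17) = 2.8982

Step 2: Calculate margin of error
Margin = 2.8982 × 0.1191 = 0.3452

Step 3: Construct interval
CI = 2.3453 ± 0.3452
CI = (2.0001, 2.6905)

Interpretation: We are 99% confident that the true slope β₁ lies between 2.0001 and 2.6905.
Both endpoints are positive, so the data support a genuinely positive slope at this confidence level.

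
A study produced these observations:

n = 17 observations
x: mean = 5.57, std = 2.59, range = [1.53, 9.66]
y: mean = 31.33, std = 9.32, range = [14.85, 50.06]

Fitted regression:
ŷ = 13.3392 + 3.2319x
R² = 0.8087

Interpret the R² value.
About 80.87% of the variability in y is accounted for by the regression on x (R² = 0.8087) — a strong linear fit.

R² (coefficient of determination) measures the proportion of variance in y explained by the regression model.

Here R² = 0.8087:
- Explained: 80.87% of the variation in y
- Unexplained (residual): 100% − 80.87% = 19.13%
- Rule of thumb (below 0.3 weak; 0.3 to below 0.7 moderate; 0.7 and above strong) → strong

Note: R² never decreases when predictors are added, so it should not be used alone to compare models of different size.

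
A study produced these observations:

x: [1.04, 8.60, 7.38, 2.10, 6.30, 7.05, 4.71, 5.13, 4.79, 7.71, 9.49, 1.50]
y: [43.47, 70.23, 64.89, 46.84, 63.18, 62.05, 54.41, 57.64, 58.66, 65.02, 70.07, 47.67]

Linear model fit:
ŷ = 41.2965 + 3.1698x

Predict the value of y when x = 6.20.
ŷ = 60.9493

Plug x = 6.20 into the fitted line:

ŷ = 41.2965 + 3.1698 × 6.20
ŷ = 41.2965 + 19.6528
ŷ = 60.9493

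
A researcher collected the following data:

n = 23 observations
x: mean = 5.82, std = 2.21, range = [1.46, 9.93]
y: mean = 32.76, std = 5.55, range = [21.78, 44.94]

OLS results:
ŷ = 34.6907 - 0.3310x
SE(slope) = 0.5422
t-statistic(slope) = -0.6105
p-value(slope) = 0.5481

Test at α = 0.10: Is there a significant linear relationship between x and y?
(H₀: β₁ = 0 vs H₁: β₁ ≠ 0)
p-value = 0.5481 ≥ α = 0.10, so we fail to reject H₀. The relationship is not significant.

Hypothesis test for the slope coefficient:

H₀: β₁ = 0 (no linear relationship)
H₁: β₁ ≠ 0 (linear relationship exists)

Test statistic: t = β̂₁ / SE(β̂₁) = -0.3310 / 0.5422 = -0.6105

p = 0.5481: how often a slope estimate this far from 0 (in SE units) would arise by chance if β₁ were truly 0.

Decision rule: reject H₀ if p-value < α.
p-value = 0.5481 ≥ α = 0.10 → fail to reject H₀.

Conclusion: the linear association between x and y is not significant at the 10% level.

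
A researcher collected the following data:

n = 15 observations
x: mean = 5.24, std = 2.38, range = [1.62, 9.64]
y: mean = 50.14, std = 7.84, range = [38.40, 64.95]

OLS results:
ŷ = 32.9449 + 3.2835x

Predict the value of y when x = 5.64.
ŷ = 51.4638

Plug x = 5.64 into the fitted line:

ŷ = 32.9449 + 3.2835 × 5.64
ŷ = 32.9449 + 18.5189
ŷ = 51.4638

This is a point prediction; actual observations scatter around it by roughly the residual standard deviation.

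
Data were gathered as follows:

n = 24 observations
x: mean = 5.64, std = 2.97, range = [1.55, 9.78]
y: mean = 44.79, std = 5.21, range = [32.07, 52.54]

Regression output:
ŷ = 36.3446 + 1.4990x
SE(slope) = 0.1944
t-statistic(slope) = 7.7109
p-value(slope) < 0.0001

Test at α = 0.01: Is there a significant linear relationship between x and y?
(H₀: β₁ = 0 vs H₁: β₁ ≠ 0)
Since p-value < 0.0001 < α = 0.01, reject H₀ — the slope is significantly different from 0.

Hypothesis test for the slope coefficient:

H₀: β₁ = 0 (no linear relationship)
H₁: β₁ ≠ 0 (linear relationship exists)

Test statistic: t = β̂₁ / SE(β̂₁) = 1.4990 / 0.1944 = 7.7109

The p-value (<0.0001) is the probability, under H₀, of a t-statistic at least as extreme as |t| = 7.7109 (two-sided, df = n − 2 = 22).

Decision rule: reject H₀ if p-value < α.
p-value < 0.0001 < α = 0.01 → reject H₀.

At α = 0.01 the data do provide convincing evidence of a nonzero slope.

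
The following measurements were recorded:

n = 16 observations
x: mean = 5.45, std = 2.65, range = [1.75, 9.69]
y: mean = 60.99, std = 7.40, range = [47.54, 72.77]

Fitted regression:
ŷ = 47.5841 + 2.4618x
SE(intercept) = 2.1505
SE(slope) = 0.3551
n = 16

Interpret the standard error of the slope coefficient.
SE(β̂₁) = 0.3551 is the estimated standard deviation of the slope estimate across repeated samples; relative to β̂₁ = 2.4618 that is 14.4%, a precise estimate.

What SE measures:
- The standard error quantifies the sampling variability of the coefficient estimate
- It is the estimated standard deviation of β̂₁ across hypothetical repeated samples of the same size
- Smaller SE → more precise estimate

Relative precision:
- SE / |β̂₁| = 0.3551 / 2.4618 = 14.4%
- Rule of thumb (under 20%: precise; 20% to under 50%: moderately precise; 50% or more: imprecise) → precise

Rough 95% range (±2 SE): 2.4618 ± 0.7102 → (1.7516, 3.1720).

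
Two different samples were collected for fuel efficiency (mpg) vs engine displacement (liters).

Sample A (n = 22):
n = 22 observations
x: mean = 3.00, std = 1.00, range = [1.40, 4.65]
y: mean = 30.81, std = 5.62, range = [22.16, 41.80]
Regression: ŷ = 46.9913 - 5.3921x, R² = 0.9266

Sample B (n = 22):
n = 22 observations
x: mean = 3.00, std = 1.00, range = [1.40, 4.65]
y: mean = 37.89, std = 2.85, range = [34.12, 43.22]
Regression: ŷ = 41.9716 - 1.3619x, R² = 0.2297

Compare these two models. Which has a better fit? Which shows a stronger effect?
Model A has the better fit (R² = 0.9266 vs 0.2297). Model A shows the stronger effect (|β₁| = 5.3921 vs 1.3619).

Model Comparison:

Fit — compare R²:
- Model A: R² = 0.9266 → 92.66% of variance in fuel efficiency explained
- Model B: R² = 0.2297 → 22.97% of variance in fuel efficiency explained
- 0.9266 > 0.2297 → Model A has the better fit

Effect size (slope magnitude):
- Model A: β₁ = -5.3921 → predicted fuel efficiency falls 5.3921 mpg per additional liter of engine displacement
- Model B: β₁ = -1.3619 → predicted fuel efficiency falls 1.3619 mpg per additional liter of engine displacement
- |-5.3921| > |-1.3619| → Model A shows the stronger marginal effect

Notes:
- A steeper slope doesn't make a better model if the scatter around the line is large.
- A better fit (higher R²) doesn't necessarily mean a more important relationship.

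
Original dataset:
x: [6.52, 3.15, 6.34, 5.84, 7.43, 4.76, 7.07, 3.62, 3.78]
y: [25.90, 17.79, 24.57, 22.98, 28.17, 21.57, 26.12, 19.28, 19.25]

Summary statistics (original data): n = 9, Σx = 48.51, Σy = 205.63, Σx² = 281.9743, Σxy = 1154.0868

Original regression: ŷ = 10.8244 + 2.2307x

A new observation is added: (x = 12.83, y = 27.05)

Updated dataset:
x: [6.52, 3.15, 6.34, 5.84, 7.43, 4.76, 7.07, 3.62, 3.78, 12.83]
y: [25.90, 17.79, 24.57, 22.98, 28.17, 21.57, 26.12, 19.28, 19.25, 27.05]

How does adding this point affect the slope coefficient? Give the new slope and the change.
New slope β₁ = 1.0506 versus 2.2307 before: a change of -1.1801 (-52.9%).

x = 12.83 lies well outside the original x-range [3.15, 7.43] (x̄ ≈ 5.39), so this observation has high leverage and can move the slope substantially.

Step 1: Update the sums with the new point (n goes from 9 to 10)
Σx  = 48.51 + 12.83 = 61.34
Σy  = 205.63 + 27.05 = 232.68
Σx² = 281.9743 + 12.83² = 281.9743 + 164.6089 = 446.5832
Σxy = 1154.0868 + 12.83×27.05 = 1154.0868 + 347.0515 = 1501.1383

Step 2: Recompute the slope with b₁ = (nΣxy − ΣxΣy) / (nΣx² − (Σx)²)
Numerator   = 10×1501.1383 − 61.34×232.68 = 15011.3830 − 14272.5912 = 738.7918
Denominator = 10×446.5832 − 61.34² = 4465.8320 − 3762.5956 = 703.2364
b₁(new) = 738.7918 / 703.2364 = 1.0506

(Same formula on the original sums: (9×1154.0868 − 48.51×205.63) / (9×281.9743 − 48.51²) = 411.6699 / 184.5486 = 2.2307, matching the given fit.)

Step 3: Change in slope
Δβ₁ = 1.0506 − 2.2307 = -1.1801
Relative change = -1.1801 / 2.2307 × 100% = -52.9%
→ the slope decreases when the point is added.

A high-leverage point only changes the slope if it is off the original line; here y = 27.05 is below the original trend, so the slope decreases.
In practice: examine leverage (hᵢ) and Cook's distance rather than deleting it automatically.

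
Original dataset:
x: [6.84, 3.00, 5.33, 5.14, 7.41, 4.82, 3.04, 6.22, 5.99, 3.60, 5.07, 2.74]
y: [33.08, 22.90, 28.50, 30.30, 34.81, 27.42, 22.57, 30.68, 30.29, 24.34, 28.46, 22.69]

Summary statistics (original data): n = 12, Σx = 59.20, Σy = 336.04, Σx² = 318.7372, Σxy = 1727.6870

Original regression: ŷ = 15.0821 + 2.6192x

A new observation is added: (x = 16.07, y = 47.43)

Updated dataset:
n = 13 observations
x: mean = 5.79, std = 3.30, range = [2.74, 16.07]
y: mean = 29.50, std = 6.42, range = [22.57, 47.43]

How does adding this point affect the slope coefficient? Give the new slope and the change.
New slope β₁ = 1.9097 versus 2.6192 before: a change of -0.7095 (-27.1%).

x = 16.07 lies well outside the original x-range [2.74, 7.41] (x̄ ≈ 4.93), so this observation has high leverage and can move the slope substantially.

Step 1: Update the sums with the new point (n goes from 12 to 13)
Σx  = 59.20 + 16.07 = 75.27
Σy  = 336.04 + 47.43 = 383.47
Σx² = 318.7372 + 16.07² = 318.7372 + 258.2449 = 576.9821
Σxy = 1727.6870 + 16.07×47.43 = 1727.6870 + 762.2001 = 2489.8871

Step 2: Recompute the slope with b₁ = (nΣxy − ΣxΣy) / (nΣx² − (Σx)²)
Numerator   = 13×2489.8871 − 75.27×383.47 = 32368.5323 − 28863.7869 = 3504.7454
Denominator = 13×576.9821 − 75.27² = 7500.7673 − 5665.5729 = 1835.1944
b₁(new) = 3504.7454 / 1835.1944 = 1.9097

(Same formula on the original sums: (12×1727.6870 − 59.20×336.04) / (12×318.7372 − 59.20²) = 838.6760 / 320.2064 = 2.6192, matching the given fit.)

Step 3: Change in slope
Δβ₁ = 1.9097 − 2.6192 = -0.7095
Relative change = -0.7095 / 2.6192 × 100% = -27.1%
→ the slope decreases when the point is added.

A high-leverage point only changes the slope if it is off the original line; here y = 47.43 is below the original trend, so the slope decreases.
In practice: examine leverage (hᵢ) and Cook's distance rather than deleting it automatically.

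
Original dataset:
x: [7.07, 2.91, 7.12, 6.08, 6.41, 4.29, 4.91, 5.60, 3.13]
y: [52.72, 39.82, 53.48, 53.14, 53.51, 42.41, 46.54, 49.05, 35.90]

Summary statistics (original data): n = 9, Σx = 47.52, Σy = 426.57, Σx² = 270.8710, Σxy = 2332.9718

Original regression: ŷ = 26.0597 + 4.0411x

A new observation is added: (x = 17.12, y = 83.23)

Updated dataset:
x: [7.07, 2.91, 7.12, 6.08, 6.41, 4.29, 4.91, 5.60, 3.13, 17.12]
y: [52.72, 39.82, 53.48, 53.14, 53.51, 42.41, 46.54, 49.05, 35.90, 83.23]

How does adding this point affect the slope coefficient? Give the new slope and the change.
New slope β₁ = 3.1651 versus 4.0411 before: a change of -0.8760 (-21.7%).

x = 17.12 lies well outside the original x-range [2.91, 7.12] (x̄ ≈ 5.28), so this observation has high leverage and can move the slope substantially.

Step 1: Update the sums with the new point (n goes from 9 to 10)
Σx  = 47.52 + 17.12 = 64.64
Σy  = 426.57 + 83.23 = 509.80
Σx² = 270.8710 + 17.12² = 270.8710 + 293.0944 = 563.9654
Σxy = 2332.9718 + 17.12×83.23 = 2332.9718 + 1424.8976 = 3757.8694

Step 2: Recompute the slope with b₁ = (nΣxy − ΣxΣy) / (nΣx² − (Σx)²)
Numerator   = 10×3757.8694 − 64.64×509.80 = 37578.6940 − 32953.4720 = 4625.2220
Denominator = 10×563.9654 − 64.64² = 5639.6540 − 4178.3296 = 1461.3244
b₁(new) = 4625.2220 / 1461.3244 = 3.1651

(Same formula on the original sums: (9×2332.9718 − 47.52×426.57) / (9×270.8710 − 47.52²) = 726.1398 / 179.6886 = 4.0411, matching the given fit.)

Step 3: Change in slope
Δβ₁ = 3.1651 − 4.0411 = -0.8760
Relative change = -0.8760 / 4.0411 × 100% = -21.7%
→ the slope decreases when the point is added.

A high-leverage point only changes the slope if it is off the original line; here y = 83.23 is below the original trend, so the slope decreases.
In practice: refit with and without it and report both if conclusions differ; check such a point for data-entry or measurement error.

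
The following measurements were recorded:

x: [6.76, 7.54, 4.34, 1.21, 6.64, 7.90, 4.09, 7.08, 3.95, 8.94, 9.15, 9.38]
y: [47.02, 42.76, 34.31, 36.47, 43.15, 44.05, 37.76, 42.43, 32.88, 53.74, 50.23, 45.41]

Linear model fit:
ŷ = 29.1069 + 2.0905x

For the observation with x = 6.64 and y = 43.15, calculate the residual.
Residual = 0.1622

The residual is the difference between the actual value and the predicted value:

Residual = y - ŷ

Step 1: Calculate predicted value
ŷ = 29.1069 + 2.0905 × 6.64
ŷ = 42.9878

Step 2: Calculate residual
Residual = 43.15 - 42.9878
Residual = 0.1622

Sign check: y > ŷ, so the point is above the line and the fit underestimates here.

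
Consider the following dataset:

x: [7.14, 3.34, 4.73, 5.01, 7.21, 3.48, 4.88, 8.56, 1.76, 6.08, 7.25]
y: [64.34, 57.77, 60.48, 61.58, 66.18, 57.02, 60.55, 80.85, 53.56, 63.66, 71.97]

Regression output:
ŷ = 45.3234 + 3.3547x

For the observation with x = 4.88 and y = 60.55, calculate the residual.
Residual = -1.1443

The residual is the difference between the actual value and the predicted value:

Residual = y - ŷ

Step 1: Calculate predicted value
ŷ = 45.3234 + 3.3547 × 4.88
ŷ = 61.6943

Step 2: Calculate residual
Residual = 60.55 - 61.6943
Residual = -1.1443

Sign check: y < ŷ, so the point is below the line and the fit overestimates here.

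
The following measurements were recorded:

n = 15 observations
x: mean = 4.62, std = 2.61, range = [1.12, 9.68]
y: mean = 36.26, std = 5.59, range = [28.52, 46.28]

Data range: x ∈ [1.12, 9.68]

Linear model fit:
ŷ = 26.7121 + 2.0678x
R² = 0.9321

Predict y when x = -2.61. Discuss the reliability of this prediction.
ŷ = 21.3151, but this is extrapolation (below the data range [1.12, 9.68]) and may be unreliable.

Prediction calculation:
ŷ = 26.7121 + 2.0678 × (-2.61)
ŷ = 21.3151

Reliability:
- Data range: x ∈ [1.12, 9.68]
- Prediction point: x = -2.61 is 3.73 units below the observed range → this is EXTRAPOLATION, not interpolation

Why that matters here:
- There are no observations near this x to validate the fitted line there
- R² describes fit only over the sampled x values; it says nothing about behaviour beyond them

A defensible statement: 'if the linear trend continued to x = -2.61, y would be about 21.3151' — the premise is untested.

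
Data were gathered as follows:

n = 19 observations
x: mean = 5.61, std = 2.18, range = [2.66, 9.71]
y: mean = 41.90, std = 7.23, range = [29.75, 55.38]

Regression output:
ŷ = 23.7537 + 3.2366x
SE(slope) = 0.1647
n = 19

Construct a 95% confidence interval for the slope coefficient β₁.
The 95% CI for β₁ is (2.8891, 3.5841)

Confidence interval for the slope:

The 95% CI for β₁ is: β̂₁ ± t*(α/2, n-2) × SE(β̂₁)

Step 1: Find critical t-value
- Confidence level = 0.95
- Degrees of freedom = n - 2 = 19 - 2 = 17
- t*(α/2, 17) = 2.1098

Step 2: Calculate margin of error
Margin = 2.1098 × 0.1647 = 0.3475

Step 3: Construct interval
CI = 3.2366 ± 0.3475
CI = (2.8891, 3.5841)

Interpretation: each one-unit increase in x is associated with a change in mean y of between 2.8891 and 3.5841, with 95% confidence.
The interval does not include 0, suggesting a significant linear relationship.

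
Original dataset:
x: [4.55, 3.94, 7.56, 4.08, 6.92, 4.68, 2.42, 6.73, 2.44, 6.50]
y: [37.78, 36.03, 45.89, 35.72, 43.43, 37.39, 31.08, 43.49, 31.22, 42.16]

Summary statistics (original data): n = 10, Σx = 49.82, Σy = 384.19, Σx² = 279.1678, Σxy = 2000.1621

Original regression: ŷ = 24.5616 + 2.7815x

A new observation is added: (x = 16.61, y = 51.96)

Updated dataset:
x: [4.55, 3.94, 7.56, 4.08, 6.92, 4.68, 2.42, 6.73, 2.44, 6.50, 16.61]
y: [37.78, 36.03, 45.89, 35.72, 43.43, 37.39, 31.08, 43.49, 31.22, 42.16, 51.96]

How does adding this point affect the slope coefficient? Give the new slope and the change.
Adding the point moves β₁ from 2.7815 to 1.4899, i.e. it decreases by 1.2916 (-46.4%).

x = 16.61 lies well outside the original x-range [2.42, 7.56] (x̄ ≈ 4.98), so this observation has high leverage and can move the slope substantially.

Step 1: Update the sums with the new point (n goes from 10 to 11)
Σx  = 49.82 + 16.61 = 66.43
Σy  = 384.19 + 51.96 = 436.15
Σx² = 279.1678 + 16.61² = 279.1678 + 275.8921 = 555.0599
Σxy = 2000.1621 + 16.61×51.96 = 2000.1621 + 863.0556 = 2863.2177

Step 2: Recompute the slope with b₁ = (nΣxy − ΣxΣy) / (nΣx² − (Σx)²)
Numerator   = 11×2863.2177 − 66.43×436.15 = 31495.3947 − 28973.4445 = 2521.9502
Denominator = 11×555.0599 − 66.43² = 6105.6589 − 4412.9449 = 1692.7140
b₁(new) = 2521.9502 / 1692.7140 = 1.4899

(Same formula on the original sums: (10×2000.1621 − 49.82×384.19) / (10×279.1678 − 49.82²) = 861.2752 / 309.6456 = 2.7815, matching the given fit.)

Step 3: Change in slope
Δβ₁ = 1.4899 − 2.7815 = -1.2916
Relative change = -1.2916 / 2.7815 × 100% = -46.4%
→ the slope decreases when the point is added.

A high-leverage point only changes the slope if it is off the original line; here y = 51.96 is below the original trend, so the slope decreases.
In practice: investigate whether it comes from the same population as the rest of the sample.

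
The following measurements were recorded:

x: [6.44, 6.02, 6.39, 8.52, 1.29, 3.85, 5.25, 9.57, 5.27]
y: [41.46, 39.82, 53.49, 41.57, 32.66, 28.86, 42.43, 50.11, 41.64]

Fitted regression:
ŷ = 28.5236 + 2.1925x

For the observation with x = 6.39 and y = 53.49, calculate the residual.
Residual = 10.9563

The residual is the difference between the actual value and the predicted value:

Residual = y - ŷ

Step 1: Calculate predicted value
ŷ = 28.5236 + 2.1925 × 6.39
ŷ = 42.5337

Step 2: Calculate residual
Residual = 53.49 - 42.5337
Residual = 10.9563

The residual is positive, so the observed y = 53.49 sits above the regression line (the line underestimates it by 10.9563).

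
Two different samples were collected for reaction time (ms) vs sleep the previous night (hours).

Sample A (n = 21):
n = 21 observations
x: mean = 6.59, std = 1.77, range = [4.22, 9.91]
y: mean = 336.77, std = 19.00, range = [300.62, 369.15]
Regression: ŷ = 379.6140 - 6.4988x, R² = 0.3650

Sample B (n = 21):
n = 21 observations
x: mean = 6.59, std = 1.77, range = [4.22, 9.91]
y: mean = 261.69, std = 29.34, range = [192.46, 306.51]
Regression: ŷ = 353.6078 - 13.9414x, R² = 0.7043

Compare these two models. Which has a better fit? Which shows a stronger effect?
Model B has the better fit (R² = 0.7043 vs 0.3650). Model B shows the stronger effect (|β₁| = 13.9414 vs 6.4988).

Model Comparison:

Goodness of fit (R²):
- Model A: R² = 0.3650 → 36.50% of variance in reaction time explained
- Model B: R² = 0.7043 → 70.43% of variance in reaction time explained
- 0.7043 > 0.3650 → Model B has the better fit

Which has the larger per-hour effect? (|β₁|)
- Model A: β₁ = -6.4988 → predicted reaction time falls 6.4988 ms per additional hour of sleep
- Model B: β₁ = -13.9414 → predicted reaction time falls 13.9414 ms per additional hour of sleep
- |-6.4988| < |-13.9414| → Model B shows the stronger marginal effect

Notes:
- A steeper slope doesn't make a better model if the scatter around the line is large.
- The two samples could reflect different populations, time periods, or measurement quality.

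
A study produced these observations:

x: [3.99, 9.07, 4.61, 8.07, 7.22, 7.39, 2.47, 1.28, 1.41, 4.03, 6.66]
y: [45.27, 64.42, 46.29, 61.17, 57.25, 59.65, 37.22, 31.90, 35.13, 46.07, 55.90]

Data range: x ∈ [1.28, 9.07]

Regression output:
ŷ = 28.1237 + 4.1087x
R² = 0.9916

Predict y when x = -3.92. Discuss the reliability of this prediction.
ŷ = 12.0176 (extrapolation — x = -3.92 lies outside [1.28, 9.07], so reliability is low).

Prediction calculation:
ŷ = 28.1237 + 4.1087 × (-3.92)
ŷ = 12.0176

Reliability:
- Data range: x ∈ [1.28, 9.07]
- Prediction point: x = -3.92 is 5.20 units below the observed range → this is EXTRAPOLATION, not interpolation

Why that matters here:
- Real relationships often flatten, saturate, or turn nonlinear at extremes
- R² describes fit only over the sampled x values; it says nothing about behaviour beyond them

The R² = 0.9916 only validates the fit within [1.28, 9.07]; treat ŷ = 12.0176 with caution.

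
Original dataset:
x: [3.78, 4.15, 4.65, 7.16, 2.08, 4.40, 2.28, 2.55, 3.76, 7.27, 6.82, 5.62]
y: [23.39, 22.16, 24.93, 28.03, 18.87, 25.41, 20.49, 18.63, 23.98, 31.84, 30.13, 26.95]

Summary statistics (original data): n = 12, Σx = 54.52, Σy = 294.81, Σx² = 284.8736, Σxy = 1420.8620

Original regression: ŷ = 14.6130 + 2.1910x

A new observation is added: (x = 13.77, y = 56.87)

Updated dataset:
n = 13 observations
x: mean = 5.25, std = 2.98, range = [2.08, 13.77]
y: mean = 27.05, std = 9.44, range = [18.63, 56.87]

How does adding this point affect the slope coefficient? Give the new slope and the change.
Adding the point moves β₁ from 2.1910 to 3.0803, i.e. it increases by 0.8893 (+40.6%).

The new point has HIGH LEVERAGE: x = 13.77 is far from the original mean x̄ = 54.52/12 ≈ 4.54 (original range [2.08, 7.27]).

Step 1: Update the sums with the new point (n goes from 12 to 13)
Σx  = 54.52 + 13.77 = 68.29
Σy  = 294.81 + 56.87 = 351.68
Σx² = 284.8736 + 13.77² = 284.8736 + 189.6129 = 474.4865
Σxy = 1420.8620 + 13.77×56.87 = 1420.8620 + 783.0999 = 2203.9619

Step 2: Recompute the slope with b₁ = (nΣxy − ΣxΣy) / (nΣx² − (Σx)²)
Numerator   = 13×2203.9619 − 68.29×351.68 = 28651.5047 − 24016.2272 = 4635.2775
Denominator = 13×474.4865 − 68.29² = 6168.3245 − 4663.5241 = 1504.8004
b₁(new) = 4635.2775 / 1504.8004 = 3.0803

(Same formula on the original sums: (12×1420.8620 − 54.52×294.81) / (12×284.8736 − 54.52²) = 977.3028 / 446.0528 = 2.1910, matching the given fit.)

Step 3: Change in slope
Δβ₁ = 3.0803 − 2.1910 = +0.8893
Relative change = +0.8893 / 2.1910 × 100% = +40.6%
→ the slope increases when the point is added.

Because the point sits above the extension of the original line at a high-leverage x, it tilts the fit up.
In practice: refit with and without it and report both if conclusions differ.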